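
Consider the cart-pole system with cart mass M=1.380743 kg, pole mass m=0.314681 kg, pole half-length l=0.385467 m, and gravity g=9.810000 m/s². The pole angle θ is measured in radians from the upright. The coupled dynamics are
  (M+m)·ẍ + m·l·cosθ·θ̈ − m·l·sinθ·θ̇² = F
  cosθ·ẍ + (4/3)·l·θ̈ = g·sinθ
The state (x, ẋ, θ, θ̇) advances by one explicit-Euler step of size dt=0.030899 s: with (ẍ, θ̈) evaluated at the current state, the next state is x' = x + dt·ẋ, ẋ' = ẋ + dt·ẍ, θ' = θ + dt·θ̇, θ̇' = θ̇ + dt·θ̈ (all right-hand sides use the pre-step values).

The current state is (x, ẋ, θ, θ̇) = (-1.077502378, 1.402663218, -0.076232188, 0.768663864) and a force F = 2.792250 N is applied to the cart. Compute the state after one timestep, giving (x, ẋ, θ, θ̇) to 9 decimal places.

(-1.034161487, 1.465329360, -0.052481243, 0.602172555)

sinθ=-0.076158374, cosθ=0.997095734
temp = (F + m·l·θ̇²·sinθ)/(M+m) = (2.792250 + -0.005458186)/1.695424 = 1.643713793
θ̈ = (g·sinθ − cosθ·temp)/(l·(4/3 − m·cos²θ/(M+m))) = -5.388242631
ẍ = temp − m·l·θ̈·cosθ/(M+m) = 2.028096110
Euler: x'=-1.077502378+0.030899·1.402663218=-1.034161487, ẋ'=1.402663218+0.030899·2.028096110=1.465329360
       θ'=-0.076232188+0.030899·0.768663864=-0.052481243, θ̇'=0.768663864+0.030899·-5.388242631=0.602172555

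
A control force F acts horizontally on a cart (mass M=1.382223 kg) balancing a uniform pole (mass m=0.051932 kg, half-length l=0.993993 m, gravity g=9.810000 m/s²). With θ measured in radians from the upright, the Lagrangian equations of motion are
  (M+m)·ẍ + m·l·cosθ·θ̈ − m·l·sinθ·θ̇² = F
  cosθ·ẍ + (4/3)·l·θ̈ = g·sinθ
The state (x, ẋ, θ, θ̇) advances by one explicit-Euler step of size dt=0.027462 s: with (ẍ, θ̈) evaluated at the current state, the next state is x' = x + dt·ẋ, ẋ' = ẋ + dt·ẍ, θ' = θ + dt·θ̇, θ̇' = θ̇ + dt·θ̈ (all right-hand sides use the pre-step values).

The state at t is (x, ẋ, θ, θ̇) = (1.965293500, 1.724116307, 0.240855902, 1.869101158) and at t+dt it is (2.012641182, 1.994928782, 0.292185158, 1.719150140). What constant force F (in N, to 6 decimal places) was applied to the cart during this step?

ẍ = (ẋ'−ẋ)/dt = (1.994928782−1.724116307)/0.027462 = 9.861353
θ̈ = (θ̇'−θ̇)/dt = (1.719150140−1.869101158)/0.027462 = -5.460309
sinθ=0.238534, cosθ=0.971134
F = (M+m)·ẍ + m·l·cosθ·θ̈ − m·l·sinθ·θ̇² = 14.142709 + -0.273725 − 0.043016 = 13.825967

F = 13.825967 N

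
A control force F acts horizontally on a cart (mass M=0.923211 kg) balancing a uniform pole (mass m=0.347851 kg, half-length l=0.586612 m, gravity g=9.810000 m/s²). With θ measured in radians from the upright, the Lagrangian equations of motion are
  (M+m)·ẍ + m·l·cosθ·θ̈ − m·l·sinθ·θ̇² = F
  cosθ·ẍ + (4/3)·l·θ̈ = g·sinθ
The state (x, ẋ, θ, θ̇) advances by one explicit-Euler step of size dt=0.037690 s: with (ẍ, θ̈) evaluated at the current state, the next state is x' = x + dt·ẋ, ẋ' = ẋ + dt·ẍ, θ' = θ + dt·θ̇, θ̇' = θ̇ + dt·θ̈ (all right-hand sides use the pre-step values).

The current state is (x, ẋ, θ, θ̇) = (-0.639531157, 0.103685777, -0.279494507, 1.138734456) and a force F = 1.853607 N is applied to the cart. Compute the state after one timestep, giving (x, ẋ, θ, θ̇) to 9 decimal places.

sinθ=-0.275869806, cosθ=0.961195011
temp = (F + m·l·θ̇²·sinθ)/(M+m) = (1.853607 + -0.072995030)/1.271062 = 1.400885220
θ̈ = (g·sinθ − cosθ·temp)/(l·(4/3 − m·cos²θ/(M+m))) = -6.394163445
ẍ = temp − m·l·θ̈·cosθ/(M+m) = 2.387556997
Euler: x'=-0.639531157+0.037690·0.103685777=-0.635623240, ẋ'=0.103685777+0.037690·2.387556997=0.193672800
       θ'=-0.279494507+0.037690·1.138734456=-0.236575605, θ̇'=1.138734456+0.037690·-6.394163445=0.897738436

(-0.635623240, 0.193672800, -0.236575605, 0.897738436)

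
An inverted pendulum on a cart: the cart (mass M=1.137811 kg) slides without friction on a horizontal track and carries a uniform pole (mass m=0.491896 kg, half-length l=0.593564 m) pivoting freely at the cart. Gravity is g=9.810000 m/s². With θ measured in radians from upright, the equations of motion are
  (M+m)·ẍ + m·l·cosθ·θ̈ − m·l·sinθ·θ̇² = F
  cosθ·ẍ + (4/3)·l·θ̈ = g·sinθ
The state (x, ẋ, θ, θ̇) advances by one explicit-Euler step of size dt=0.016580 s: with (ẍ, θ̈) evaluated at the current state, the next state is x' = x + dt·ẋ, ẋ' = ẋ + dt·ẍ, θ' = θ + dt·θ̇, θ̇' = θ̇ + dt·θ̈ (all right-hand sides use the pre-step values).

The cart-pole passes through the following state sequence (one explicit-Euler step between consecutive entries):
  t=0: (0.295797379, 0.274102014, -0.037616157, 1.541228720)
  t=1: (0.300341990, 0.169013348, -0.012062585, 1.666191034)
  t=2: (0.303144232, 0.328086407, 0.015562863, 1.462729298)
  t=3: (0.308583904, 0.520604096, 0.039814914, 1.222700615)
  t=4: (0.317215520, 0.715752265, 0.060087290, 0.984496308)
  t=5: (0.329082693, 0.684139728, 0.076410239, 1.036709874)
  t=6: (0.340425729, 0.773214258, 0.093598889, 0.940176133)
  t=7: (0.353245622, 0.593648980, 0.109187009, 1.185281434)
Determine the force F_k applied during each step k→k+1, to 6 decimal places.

step 0→1:
  ẍ = (ẋ'−ẋ)/dt = (0.169013348−0.274102014)/0.016580 = -6.338279
  θ̈ = (θ̇'−θ̇)/dt = (1.666191034−1.541228720)/0.016580 = 7.536931
  sinθ=-0.037607, cosθ=0.999293
  F = (M+m)·ẍ + m·l·cosθ·θ̈ − m·l·sinθ·θ̇² = -10.329538 + 2.199014 − -0.026082 = -8.104441
step 1→2:
  ẍ = (ẋ'−ẋ)/dt = (0.328086407−0.169013348)/0.016580 = 9.594274
  θ̈ = (θ̇'−θ̇)/dt = (1.462729298−1.666191034)/0.016580 = -12.271516
  sinθ=-0.012062, cosθ=0.999927
  F = (M+m)·ẍ + m·l·cosθ·θ̈ − m·l·sinθ·θ̇² = 15.635855 + -3.582675 − -0.009777 = 12.062957
step 2→3:
  ẍ = (ẋ'−ẋ)/dt = (0.520604096−0.328086407)/0.016580 = 11.611441
  θ̈ = (θ̇'−θ̇)/dt = (1.222700615−1.462729298)/0.016580 = -14.477001
  sinθ=0.015562, cosθ=0.999879
  F = (M+m)·ẍ + m·l·cosθ·θ̈ − m·l·sinθ·θ̇² = 18.923246 + -4.226364 − 0.009722 = 14.687161
step 3→4:
  ẍ = (ẋ'−ẋ)/dt = (0.715752265−0.520604096)/0.016580 = 11.770095
  θ̈ = (θ̇'−θ̇)/dt = (0.984496308−1.222700615)/0.016580 = -14.366967
  sinθ=0.039804, cosθ=0.999207
  F = (M+m)·ẍ + m·l·cosθ·θ̈ − m·l·sinθ·θ̇² = 19.181806 + -4.191424 − 0.017374 = 14.973007
step 4→5:
  ẍ = (ẋ'−ẋ)/dt = (0.684139728−0.715752265)/0.016580 = -1.906667
  θ̈ = (θ̇'−θ̇)/dt = (1.036709874−0.984496308)/0.016580 = 3.149190
  sinθ=0.060051, cosθ=0.998195
  F = (M+m)·ẍ + m·l·cosθ·θ̈ − m·l·sinθ·θ̇² = -3.107308 + 0.917815 − 0.016994 = -2.206487
step 5→6:
  ẍ = (ẋ'−ẋ)/dt = (0.773214258−0.684139728)/0.016580 = 5.372408
  θ̈ = (θ̇'−θ̇)/dt = (0.940176133−1.036709874)/0.016580 = -5.822300
  sinθ=0.076336, cosθ=0.997082
  F = (M+m)·ẍ + m·l·cosθ·θ̈ − m·l·sinθ·θ̇² = 8.755451 + -1.694987 − 0.023954 = 7.036510
step 6→7:
  ẍ = (ẋ'−ẋ)/dt = (0.593648980−0.773214258)/0.016580 = -10.830234
  θ̈ = (θ̇'−θ̇)/dt = (1.185281434−0.940176133)/0.016580 = 14.783191
  sinθ=0.093462, cosθ=0.995623
  F = (M+m)·ẍ + m·l·cosθ·θ̈ − m·l·sinθ·θ̇² = -17.650108 + 4.297381 − 0.024121 = -13.376848

F_0 = -8.104441 N
F_1 = 12.062957 N
F_2 = 14.687161 N
F_3 = 14.973007 N
F_4 = -2.206487 N
F_5 = 7.036510 N
F_6 = -13.376848 N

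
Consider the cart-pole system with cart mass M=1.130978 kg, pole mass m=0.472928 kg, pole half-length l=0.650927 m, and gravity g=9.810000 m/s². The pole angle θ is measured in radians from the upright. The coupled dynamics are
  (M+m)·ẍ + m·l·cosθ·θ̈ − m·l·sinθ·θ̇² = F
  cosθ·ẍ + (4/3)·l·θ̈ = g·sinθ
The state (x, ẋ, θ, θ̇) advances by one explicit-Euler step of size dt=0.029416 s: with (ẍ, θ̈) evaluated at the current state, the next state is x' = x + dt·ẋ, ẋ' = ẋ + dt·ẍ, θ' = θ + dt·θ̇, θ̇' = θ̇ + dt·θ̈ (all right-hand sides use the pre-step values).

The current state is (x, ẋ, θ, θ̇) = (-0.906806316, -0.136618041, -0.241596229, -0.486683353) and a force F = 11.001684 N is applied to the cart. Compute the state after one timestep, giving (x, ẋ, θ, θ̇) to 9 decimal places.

sinθ=-0.239252801, cosθ=0.970957310
temp = (F + m·l·θ̇²·sinθ)/(M+m) = (11.001684 + -0.017445255)/1.603906 = 6.848430485
θ̈ = (g·sinθ − cosθ·temp)/(l·(4/3 − m·cos²θ/(M+m))) = -13.096316459
ẍ = temp − m·l·θ̈·cosθ/(M+m) = 9.289036616
Euler: x'=-0.906806316+0.029416·-0.136618041=-0.910825072, ẋ'=-0.136618041+0.029416·9.289036616=0.136628260
       θ'=-0.241596229+0.029416·-0.486683353=-0.255912507, θ̇'=-0.486683353+0.029416·-13.096316459=-0.871924598

(-0.910825072, 0.136628260, -0.255912507, -0.871924598)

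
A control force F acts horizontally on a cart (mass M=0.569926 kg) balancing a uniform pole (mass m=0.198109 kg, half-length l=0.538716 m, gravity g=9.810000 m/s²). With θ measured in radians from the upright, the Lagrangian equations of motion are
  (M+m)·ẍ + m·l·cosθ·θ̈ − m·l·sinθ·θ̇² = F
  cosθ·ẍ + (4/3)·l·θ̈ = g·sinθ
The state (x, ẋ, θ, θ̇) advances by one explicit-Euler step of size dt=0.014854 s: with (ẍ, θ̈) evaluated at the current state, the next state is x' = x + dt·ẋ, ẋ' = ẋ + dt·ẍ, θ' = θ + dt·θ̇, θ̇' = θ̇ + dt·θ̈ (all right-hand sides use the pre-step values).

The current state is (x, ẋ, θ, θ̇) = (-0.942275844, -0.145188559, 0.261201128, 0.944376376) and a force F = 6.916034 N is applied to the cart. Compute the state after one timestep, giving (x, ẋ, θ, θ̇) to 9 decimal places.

sinθ=0.258241124, cosθ=0.966080494
temp = (F + m·l·θ̇²·sinθ)/(M+m) = (6.916034 + 0.024579877)/0.768035 = 9.036845817
θ̈ = (g·sinθ − cosθ·temp)/(l·(4/3 − m·cos²θ/(M+m))) = -10.528382912
ẍ = temp − m·l·θ̈·cosθ/(M+m) = 10.450222928
Euler: x'=-0.942275844+0.014854·-0.145188559=-0.944432475, ẋ'=-0.145188559+0.014854·10.450222928=0.010039052
       θ'=0.261201128+0.014854·0.944376376=0.275228895, θ̇'=0.944376376+0.014854·-10.528382912=0.787987776

(-0.944432475, 0.010039052, 0.275228895, 0.787987776)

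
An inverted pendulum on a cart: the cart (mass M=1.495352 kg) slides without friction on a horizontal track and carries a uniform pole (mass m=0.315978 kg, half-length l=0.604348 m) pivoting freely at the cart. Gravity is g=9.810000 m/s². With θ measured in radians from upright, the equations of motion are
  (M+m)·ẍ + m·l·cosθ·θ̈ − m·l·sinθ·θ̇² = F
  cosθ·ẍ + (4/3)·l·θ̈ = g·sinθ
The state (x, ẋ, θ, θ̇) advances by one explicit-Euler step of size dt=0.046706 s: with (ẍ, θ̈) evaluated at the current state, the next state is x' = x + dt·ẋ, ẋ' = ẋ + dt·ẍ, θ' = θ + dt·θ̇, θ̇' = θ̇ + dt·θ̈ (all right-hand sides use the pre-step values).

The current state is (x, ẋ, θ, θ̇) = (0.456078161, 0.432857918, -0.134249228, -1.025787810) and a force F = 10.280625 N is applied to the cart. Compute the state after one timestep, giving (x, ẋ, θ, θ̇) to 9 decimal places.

(0.476295223, 0.745360023, -0.182159673, -1.486222119)

sinθ=-0.133846332, cosθ=0.991002099
temp = (F + m·l·θ̇²·sinθ)/(M+m) = (10.280625 + -0.026894624)/1.811330 = 5.660884751
θ̈ = (g·sinθ − cosθ·temp)/(l·(4/3 − m·cos²θ/(M+m))) = -9.858140471
ẍ = temp − m·l·θ̈·cosθ/(M+m) = 6.690834251
Euler: x'=0.456078161+0.046706·0.432857918=0.476295223, ẋ'=0.432857918+0.046706·6.690834251=0.745360023
       θ'=-0.134249228+0.046706·-1.025787810=-0.182159673, θ̇'=-1.025787810+0.046706·-9.858140471=-1.486222119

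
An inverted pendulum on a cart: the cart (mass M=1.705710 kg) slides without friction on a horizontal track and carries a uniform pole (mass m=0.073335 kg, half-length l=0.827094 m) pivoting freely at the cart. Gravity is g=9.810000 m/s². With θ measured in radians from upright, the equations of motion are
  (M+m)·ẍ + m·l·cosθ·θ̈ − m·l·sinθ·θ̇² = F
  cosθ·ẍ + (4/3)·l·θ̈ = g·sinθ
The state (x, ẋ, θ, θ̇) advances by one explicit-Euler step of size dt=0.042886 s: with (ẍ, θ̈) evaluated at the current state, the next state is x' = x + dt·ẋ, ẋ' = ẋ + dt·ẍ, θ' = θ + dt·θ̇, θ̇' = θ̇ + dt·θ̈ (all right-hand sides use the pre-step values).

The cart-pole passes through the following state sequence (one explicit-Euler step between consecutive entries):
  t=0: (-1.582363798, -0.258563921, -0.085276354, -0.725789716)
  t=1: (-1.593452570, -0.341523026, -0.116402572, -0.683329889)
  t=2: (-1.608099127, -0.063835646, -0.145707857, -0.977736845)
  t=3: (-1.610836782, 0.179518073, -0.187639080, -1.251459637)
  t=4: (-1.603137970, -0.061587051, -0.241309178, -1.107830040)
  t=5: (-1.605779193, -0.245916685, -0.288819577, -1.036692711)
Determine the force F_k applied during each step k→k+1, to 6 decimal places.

step 0→1:
  ẍ = (ẋ'−ẋ)/dt = (-0.341523026−-0.258563921)/0.042886 = -1.934410
  θ̈ = (θ̇'−θ̇)/dt = (-0.683329889−-0.725789716)/0.042886 = 0.990063
  sinθ=-0.085173, cosθ=0.996366
  F = (M+m)·ẍ + m·l·cosθ·θ̈ − m·l·sinθ·θ̇² = -3.441402 + 0.059834 − -0.002721 = -3.378847
step 1→2:
  ẍ = (ẋ'−ẋ)/dt = (-0.063835646−-0.341523026)/0.042886 = 6.475012
  θ̈ = (θ̇'−θ̇)/dt = (-0.977736845−-0.683329889)/0.042886 = -6.864873
  sinθ=-0.116140, cosθ=0.993233
  F = (M+m)·ẍ + m·l·cosθ·θ̈ − m·l·sinθ·θ̇² = 11.519338 + -0.413571 − -0.003289 = 11.109057
step 2→3:
  ẍ = (ẋ'−ẋ)/dt = (0.179518073−-0.063835646)/0.042886 = 5.674433
  θ̈ = (θ̇'−θ̇)/dt = (-1.251459637−-0.977736845)/0.042886 = -6.382568
  sinθ=-0.145193, cosθ=0.989403
  F = (M+m)·ẍ + m·l·cosθ·θ̈ − m·l·sinθ·θ̇² = 10.095071 + -0.383032 − -0.008419 = 9.720458
step 3→4:
  ẍ = (ẋ'−ẋ)/dt = (-0.061587051−0.179518073)/0.042886 = -5.622001
  θ̈ = (θ̇'−θ̇)/dt = (-1.107830040−-1.251459637)/0.042886 = 3.349102
  sinθ=-0.186540, cosθ=0.982447
  F = (M+m)·ẍ + m·l·cosθ·θ̈ − m·l·sinθ·θ̇² = -10.001792 + 0.199574 − -0.017720 = -9.784498
step 4→5:
  ẍ = (ẋ'−ẋ)/dt = (-0.245916685−-0.061587051)/0.042886 = -4.298131
  θ̈ = (θ̇'−θ̇)/dt = (-1.036692711−-1.107830040)/0.042886 = 1.658754
  sinθ=-0.238974, cosθ=0.971026
  F = (M+m)·ẍ + m·l·cosθ·θ̈ − m·l·sinθ·θ̇² = -7.646568 + 0.097697 − -0.017789 = -7.531082

F_0 = -3.378847 N
F_1 = 11.109057 N
F_2 = 9.720458 N
F_3 = -9.784498 N
F_4 = -7.531082 N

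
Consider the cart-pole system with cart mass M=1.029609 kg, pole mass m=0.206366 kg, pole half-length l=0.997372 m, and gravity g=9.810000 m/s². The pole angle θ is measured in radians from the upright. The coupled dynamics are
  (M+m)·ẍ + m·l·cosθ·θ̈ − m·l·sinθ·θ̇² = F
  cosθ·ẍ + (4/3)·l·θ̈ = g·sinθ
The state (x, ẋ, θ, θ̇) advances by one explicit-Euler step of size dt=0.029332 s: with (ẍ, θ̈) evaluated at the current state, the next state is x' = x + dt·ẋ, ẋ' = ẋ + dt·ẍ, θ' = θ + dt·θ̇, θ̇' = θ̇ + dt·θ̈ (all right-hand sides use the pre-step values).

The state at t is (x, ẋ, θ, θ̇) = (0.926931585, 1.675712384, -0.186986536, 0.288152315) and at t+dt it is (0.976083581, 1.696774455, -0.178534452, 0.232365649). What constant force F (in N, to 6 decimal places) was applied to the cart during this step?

F = 0.506045 N

ẍ = (ẋ'−ẋ)/dt = (1.696774455−1.675712384)/0.029332 = 0.718058
θ̈ = (θ̇'−θ̇)/dt = (0.232365649−0.288152315)/0.029332 = -1.901905
sinθ=-0.185899, cosθ=0.982569
F = (M+m)·ẍ + m·l·cosθ·θ̈ − m·l·sinθ·θ̇² = 0.887501 + -0.384633 − -0.003177 = 0.506045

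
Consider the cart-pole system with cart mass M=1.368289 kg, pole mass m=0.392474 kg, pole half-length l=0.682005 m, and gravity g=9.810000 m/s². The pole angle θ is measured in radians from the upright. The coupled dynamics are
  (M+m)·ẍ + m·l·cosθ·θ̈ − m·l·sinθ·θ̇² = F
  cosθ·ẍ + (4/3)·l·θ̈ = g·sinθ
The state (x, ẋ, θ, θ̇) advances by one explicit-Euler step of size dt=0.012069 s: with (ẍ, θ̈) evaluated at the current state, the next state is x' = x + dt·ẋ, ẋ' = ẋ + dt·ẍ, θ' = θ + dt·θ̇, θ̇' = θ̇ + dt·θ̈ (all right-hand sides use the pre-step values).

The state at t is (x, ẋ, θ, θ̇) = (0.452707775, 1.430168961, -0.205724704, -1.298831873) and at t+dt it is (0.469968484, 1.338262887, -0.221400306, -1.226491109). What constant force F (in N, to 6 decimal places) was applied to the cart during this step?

ẍ = (ẋ'−ẋ)/dt = (1.338262887−1.430168961)/0.012069 = -7.615053
θ̈ = (θ̇'−θ̇)/dt = (-1.226491109−-1.298831873)/0.012069 = 5.993932
sinθ=-0.204277, cosθ=0.978913
F = (M+m)·ẍ + m·l·cosθ·θ̈ − m·l·sinθ·θ̇² = -13.408303 + 1.570560 − -0.092241 = -11.745503

F = -11.745503 N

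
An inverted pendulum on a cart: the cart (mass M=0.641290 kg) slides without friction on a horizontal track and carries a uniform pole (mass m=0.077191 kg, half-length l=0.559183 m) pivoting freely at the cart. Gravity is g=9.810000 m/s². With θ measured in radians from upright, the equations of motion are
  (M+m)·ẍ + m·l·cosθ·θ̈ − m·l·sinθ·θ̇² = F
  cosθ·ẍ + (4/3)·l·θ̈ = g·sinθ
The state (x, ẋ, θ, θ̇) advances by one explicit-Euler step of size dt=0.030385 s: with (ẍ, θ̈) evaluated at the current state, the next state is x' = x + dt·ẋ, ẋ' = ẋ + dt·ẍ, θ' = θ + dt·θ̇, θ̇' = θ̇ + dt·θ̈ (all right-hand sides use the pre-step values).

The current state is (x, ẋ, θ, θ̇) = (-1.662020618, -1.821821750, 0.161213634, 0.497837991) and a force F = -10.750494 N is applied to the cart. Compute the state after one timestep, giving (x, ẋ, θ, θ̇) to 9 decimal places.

sinθ=0.160516222, cosθ=0.987033202
temp = (F + m·l·θ̇²·sinθ)/(M+m) = (-10.750494 + 0.001717179)/0.718481 = -14.960419024
θ̈ = (g·sinθ − cosθ·temp)/(l·(4/3 − m·cos²θ/(M+m))) = 23.784479863
ẍ = temp − m·l·θ̈·cosθ/(M+m) = -16.370781548
Euler: x'=-1.662020618+0.030385·-1.821821750=-1.717376672, ẋ'=-1.821821750+0.030385·-16.370781548=-2.319247947
       θ'=0.161213634+0.030385·0.497837991=0.176340441, θ̇'=0.497837991+0.030385·23.784479863=1.220529412

(-1.717376672, -2.319247947, 0.176340441, 1.220529412)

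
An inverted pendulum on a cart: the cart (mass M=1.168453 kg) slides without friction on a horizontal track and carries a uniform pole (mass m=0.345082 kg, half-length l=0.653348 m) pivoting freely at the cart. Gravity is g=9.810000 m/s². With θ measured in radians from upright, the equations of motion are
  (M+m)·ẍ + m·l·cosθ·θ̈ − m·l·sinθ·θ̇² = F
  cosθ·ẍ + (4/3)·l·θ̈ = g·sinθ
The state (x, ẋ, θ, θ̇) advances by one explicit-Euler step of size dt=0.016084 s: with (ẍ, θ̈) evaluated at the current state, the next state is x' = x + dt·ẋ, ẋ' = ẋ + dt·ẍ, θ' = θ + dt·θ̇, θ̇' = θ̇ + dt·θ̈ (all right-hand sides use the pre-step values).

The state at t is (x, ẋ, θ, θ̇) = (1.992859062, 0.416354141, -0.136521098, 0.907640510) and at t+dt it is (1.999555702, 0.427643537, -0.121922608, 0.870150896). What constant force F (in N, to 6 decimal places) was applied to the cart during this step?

F = 0.567008 N

ẍ = (ẋ'−ẋ)/dt = (0.427643537−0.416354141)/0.016084 = 0.701902
θ̈ = (θ̇'−θ̇)/dt = (0.870150896−0.907640510)/0.016084 = -2.330864
sinθ=-0.136097, cosθ=0.990695
F = (M+m)·ẍ + m·l·cosθ·θ̈ − m·l·sinθ·θ̇² = 1.062354 + -0.520624 − -0.025278 = 0.567008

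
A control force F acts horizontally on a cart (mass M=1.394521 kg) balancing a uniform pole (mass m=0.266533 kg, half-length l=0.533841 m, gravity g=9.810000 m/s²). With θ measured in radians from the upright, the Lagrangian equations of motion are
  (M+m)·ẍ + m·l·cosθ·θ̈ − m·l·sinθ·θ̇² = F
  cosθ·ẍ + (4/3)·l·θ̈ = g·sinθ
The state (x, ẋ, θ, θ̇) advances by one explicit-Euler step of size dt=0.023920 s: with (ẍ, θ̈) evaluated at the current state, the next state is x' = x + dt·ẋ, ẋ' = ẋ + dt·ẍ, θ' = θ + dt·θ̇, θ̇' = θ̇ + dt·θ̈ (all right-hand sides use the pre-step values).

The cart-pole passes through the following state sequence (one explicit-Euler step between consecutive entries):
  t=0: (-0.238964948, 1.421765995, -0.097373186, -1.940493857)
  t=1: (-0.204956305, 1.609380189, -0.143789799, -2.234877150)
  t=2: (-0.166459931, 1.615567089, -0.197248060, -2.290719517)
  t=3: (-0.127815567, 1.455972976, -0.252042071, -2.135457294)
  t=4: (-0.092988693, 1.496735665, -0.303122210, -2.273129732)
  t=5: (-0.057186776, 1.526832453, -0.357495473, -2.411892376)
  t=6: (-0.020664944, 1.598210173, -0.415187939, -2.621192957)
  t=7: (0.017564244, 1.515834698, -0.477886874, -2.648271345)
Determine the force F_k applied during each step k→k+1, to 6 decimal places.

step 0→1:
  ẍ = (ẋ'−ẋ)/dt = (1.609380189−1.421765995)/0.023920 = 7.843403
  θ̈ = (θ̇'−θ̇)/dt = (-2.234877150−-1.940493857)/0.023920 = -12.306994
  sinθ=-0.097219, cosθ=0.995263
  F = (M+m)·ẍ + m·l·cosθ·θ̈ − m·l·sinθ·θ̇² = 13.028316 + -1.742821 − -0.052088 = 11.337583
step 1→2:
  ẍ = (ẋ'−ẋ)/dt = (1.615567089−1.609380189)/0.023920 = 0.258650
  θ̈ = (θ̇'−θ̇)/dt = (-2.290719517−-2.234877150)/0.023920 = -2.334547
  sinθ=-0.143295, cosθ=0.989680
  F = (M+m)·ẍ + m·l·cosθ·θ̈ − m·l·sinθ·θ̇² = 0.429631 + -0.328746 − -0.101836 = 0.202721
step 2→3:
  ẍ = (ẋ'−ẋ)/dt = (1.455972976−1.615567089)/0.023920 = -6.671995
  θ̈ = (θ̇'−θ̇)/dt = (-2.135457294−-2.290719517)/0.023920 = 6.490896
  sinθ=-0.195971, cosθ=0.980610
  F = (M+m)·ẍ + m·l·cosθ·θ̈ − m·l·sinθ·θ̇² = -11.082543 + 0.905657 − -0.146319 = -10.030568
step 3→4:
  ẍ = (ẋ'−ẋ)/dt = (1.496735665−1.455972976)/0.023920 = 1.704126
  θ̈ = (θ̇'−θ̇)/dt = (-2.273129732−-2.135457294)/0.023920 = -5.755537
  sinθ=-0.249382, cosθ=0.968405
  F = (M+m)·ẍ + m·l·cosθ·θ̈ − m·l·sinθ·θ̇² = 2.830645 + -0.793060 − -0.161812 = 2.199397
step 4→5:
  ẍ = (ẋ'−ẋ)/dt = (1.526832453−1.496735665)/0.023920 = 1.258227
  θ̈ = (θ̇'−θ̇)/dt = (-2.411892376−-2.273129732)/0.023920 = -5.801114
  sinθ=-0.298502, cosθ=0.954409
  F = (M+m)·ẍ + m·l·cosθ·θ̈ − m·l·sinθ·θ̇² = 2.089983 + -0.787787 − -0.219461 = 1.521657
step 5→6:
  ẍ = (ẋ'−ẋ)/dt = (1.598210173−1.526832453)/0.023920 = 2.984018
  θ̈ = (θ̇'−θ̇)/dt = (-2.621192957−-2.411892376)/0.023920 = -8.750024
  sinθ=-0.349929, cosθ=0.936776
  F = (M+m)·ẍ + m·l·cosθ·θ̈ − m·l·sinθ·θ̇² = 4.956616 + -1.166294 − -0.289640 = 4.079962
step 6→7:
  ẍ = (ẋ'−ẋ)/dt = (1.515834698−1.598210173)/0.023920 = -3.443791
  θ̈ = (θ̇'−θ̇)/dt = (-2.648271345−-2.621192957)/0.023920 = -1.132040
  sinθ=-0.403362, cosθ=0.915041
  F = (M+m)·ẍ + m·l·cosθ·θ̈ − m·l·sinθ·θ̇² = -5.720322 + -0.147389 − -0.394326 = -5.473385

F_0 = 11.337583 N
F_1 = 0.202721 N
F_2 = -10.030568 N
F_3 = 2.199397 N
F_4 = 1.521657 N
F_5 = 4.079962 N
F_6 = -5.473385 N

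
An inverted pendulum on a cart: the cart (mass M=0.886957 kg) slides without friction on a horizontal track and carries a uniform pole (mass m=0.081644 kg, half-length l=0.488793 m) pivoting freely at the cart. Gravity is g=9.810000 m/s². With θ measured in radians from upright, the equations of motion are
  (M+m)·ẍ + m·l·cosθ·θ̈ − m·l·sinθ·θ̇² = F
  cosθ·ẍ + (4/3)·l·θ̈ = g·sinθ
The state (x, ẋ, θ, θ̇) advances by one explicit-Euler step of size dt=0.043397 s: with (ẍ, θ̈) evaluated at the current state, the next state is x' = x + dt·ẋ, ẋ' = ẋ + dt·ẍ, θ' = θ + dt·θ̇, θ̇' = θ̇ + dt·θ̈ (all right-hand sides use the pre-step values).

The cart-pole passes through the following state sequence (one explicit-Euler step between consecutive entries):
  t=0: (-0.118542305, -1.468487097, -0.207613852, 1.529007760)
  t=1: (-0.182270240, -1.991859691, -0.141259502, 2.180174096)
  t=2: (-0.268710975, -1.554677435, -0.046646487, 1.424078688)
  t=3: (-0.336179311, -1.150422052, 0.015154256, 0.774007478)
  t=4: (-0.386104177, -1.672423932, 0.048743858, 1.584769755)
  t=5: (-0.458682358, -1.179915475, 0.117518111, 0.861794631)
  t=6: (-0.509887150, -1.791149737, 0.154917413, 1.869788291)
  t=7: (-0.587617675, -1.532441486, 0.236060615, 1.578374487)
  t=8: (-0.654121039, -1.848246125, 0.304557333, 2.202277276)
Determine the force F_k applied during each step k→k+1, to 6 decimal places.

step 0→1:
  ẍ = (ẋ'−ẋ)/dt = (-1.991859691−-1.468487097)/0.043397 = -12.060110
  θ̈ = (θ̇'−θ̇)/dt = (2.180174096−1.529007760)/0.043397 = 15.004870
  sinθ=-0.206126, cosθ=0.978526
  F = (M+m)·ẍ + m·l·cosθ·θ̈ − m·l·sinθ·θ̇² = -11.681435 + 0.585941 − -0.019231 = -11.076263
step 1→2:
  ẍ = (ẋ'−ẋ)/dt = (-1.554677435−-1.991859691)/0.043397 = 10.074020
  θ̈ = (θ̇'−θ̇)/dt = (1.424078688−2.180174096)/0.043397 = -17.422758
  sinθ=-0.140790, cosθ=0.990039
  F = (M+m)·ẍ + m·l·cosθ·θ̈ − m·l·sinθ·θ̇² = 9.757706 + -0.688365 − -0.026706 = 9.096047
step 2→3:
  ẍ = (ẋ'−ẋ)/dt = (-1.150422052−-1.554677435)/0.043397 = 9.315284
  θ̈ = (θ̇'−θ̇)/dt = (0.774007478−1.424078688)/0.043397 = -14.979635
  sinθ=-0.046630, cosθ=0.998912
  F = (M+m)·ẍ + m·l·cosθ·θ̈ − m·l·sinθ·θ̇² = 9.022793 + -0.597142 − -0.003774 = 8.429425
step 3→4:
  ẍ = (ẋ'−ẋ)/dt = (-1.672423932−-1.150422052)/0.043397 = -12.028525
  θ̈ = (θ̇'−θ̇)/dt = (1.584769755−0.774007478)/0.043397 = 18.682450
  sinθ=0.015154, cosθ=0.999885
  F = (M+m)·ẍ + m·l·cosθ·θ̈ − m·l·sinθ·θ̇² = -11.650841 + 0.745475 − 0.000362 = -10.905728
step 4→5:
  ẍ = (ẋ'−ẋ)/dt = (-1.179915475−-1.672423932)/0.043397 = 11.348906
  θ̈ = (θ̇'−θ̇)/dt = (0.861794631−1.584769755)/0.043397 = -16.659565
  sinθ=0.048725, cosθ=0.998812
  F = (M+m)·ẍ + m·l·cosθ·θ̈ − m·l·sinθ·θ̇² = 10.992561 + -0.664044 − 0.004883 = 10.323634
step 5→6:
  ẍ = (ẋ'−ẋ)/dt = (-1.791149737−-1.179915475)/0.043397 = -14.084712
  θ̈ = (θ̇'−θ̇)/dt = (1.869788291−0.861794631)/0.043397 = 23.227266
  sinθ=0.117248, cosθ=0.993103
  F = (M+m)·ẍ + m·l·cosθ·θ̈ − m·l·sinθ·θ̇² = -13.642466 + 0.920538 − 0.003475 = -12.725404
step 6→7:
  ẍ = (ẋ'−ẋ)/dt = (-1.532441486−-1.791149737)/0.043397 = 5.961432
  θ̈ = (θ̇'−θ̇)/dt = (1.578374487−1.869788291)/0.043397 = -6.715068
  sinθ=0.154299, cosθ=0.988024
  F = (M+m)·ẍ + m·l·cosθ·θ̈ − m·l·sinθ·θ̇² = 5.774249 + -0.264769 − 0.021528 = 5.487952
step 7→8:
  ẍ = (ẋ'−ẋ)/dt = (-1.848246125−-1.532441486)/0.043397 = -7.277108
  θ̈ = (θ̇'−θ̇)/dt = (2.202277276−1.578374487)/0.043397 = 14.376634
  sinθ=0.233874, cosθ=0.972267
  F = (M+m)·ẍ + m·l·cosθ·θ̈ − m·l·sinθ·θ̇² = -7.048614 + 0.557817 − 0.023252 = -6.514048

F_0 = -11.076263 N
F_1 = 9.096047 N
F_2 = 8.429425 N
F_3 = -10.905728 N
F_4 = 10.323634 N
F_5 = -12.725404 N
F_6 = 5.487952 N
F_7 = -6.514048 N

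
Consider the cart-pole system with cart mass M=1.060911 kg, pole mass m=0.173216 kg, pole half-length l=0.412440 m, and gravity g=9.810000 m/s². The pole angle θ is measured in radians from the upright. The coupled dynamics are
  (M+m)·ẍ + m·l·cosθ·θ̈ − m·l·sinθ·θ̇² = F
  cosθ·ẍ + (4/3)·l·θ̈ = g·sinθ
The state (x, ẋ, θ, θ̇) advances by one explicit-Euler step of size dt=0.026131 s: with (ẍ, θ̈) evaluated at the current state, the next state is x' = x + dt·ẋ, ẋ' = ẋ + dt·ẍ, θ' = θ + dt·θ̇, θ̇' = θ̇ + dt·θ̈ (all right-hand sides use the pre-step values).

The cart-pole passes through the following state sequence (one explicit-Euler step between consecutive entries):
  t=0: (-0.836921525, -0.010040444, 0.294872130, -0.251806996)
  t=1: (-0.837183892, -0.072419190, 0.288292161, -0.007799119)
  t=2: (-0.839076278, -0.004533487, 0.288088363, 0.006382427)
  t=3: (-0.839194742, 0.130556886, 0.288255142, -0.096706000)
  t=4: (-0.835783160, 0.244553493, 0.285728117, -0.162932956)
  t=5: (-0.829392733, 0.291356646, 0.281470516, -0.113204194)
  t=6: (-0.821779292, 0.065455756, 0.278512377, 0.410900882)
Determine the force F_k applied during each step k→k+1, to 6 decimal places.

F_0 = -2.309053 N
F_1 = 3.243308 N
F_2 = 6.109885 N
F_3 = 5.210103 N
F_4 = 2.340351 N
F_5 = -9.292709 N

step 0→1:
  ẍ = (ẋ'−ẋ)/dt = (-0.072419190−-0.010040444)/0.026131 = -2.387155
  θ̈ = (θ̇'−θ̇)/dt = (-0.007799119−-0.251806996)/0.026131 = 9.337870
  sinθ=0.290618, cosθ=0.956839
  F = (M+m)·ẍ + m·l·cosθ·θ̈ − m·l·sinθ·θ̇² = -2.946052 + 0.638316 − 0.001316 = -2.309053
step 1→2:
  ẍ = (ẋ'−ẋ)/dt = (-0.004533487−-0.072419190)/0.026131 = 2.597899
  θ̈ = (θ̇'−θ̇)/dt = (0.006382427−-0.007799119)/0.026131 = 0.542710
  sinθ=0.284315, cosθ=0.958731
  F = (M+m)·ẍ + m·l·cosθ·θ̈ − m·l·sinθ·θ̇² = 3.206137 + 0.037172 − 0.000001 = 3.243308
step 2→3:
  ẍ = (ẋ'−ẋ)/dt = (0.130556886−-0.004533487)/0.026131 = 5.169736
  θ̈ = (θ̇'−θ̇)/dt = (-0.096706000−0.006382427)/0.026131 = -3.945062
  sinθ=0.284120, cosθ=0.958789
  F = (M+m)·ẍ + m·l·cosθ·θ̈ − m·l·sinθ·θ̇² = 6.380111 + -0.270225 − 0.000001 = 6.109885
step 3→4:
  ẍ = (ẋ'−ẋ)/dt = (0.244553493−0.130556886)/0.026131 = 4.362505
  θ̈ = (θ̇'−θ̇)/dt = (-0.162932956−-0.096706000)/0.026131 = -2.534421
  sinθ=0.284280, cosθ=0.958741
  F = (M+m)·ẍ + m·l·cosθ·θ̈ − m·l·sinθ·θ̇² = 5.383885 + -0.173592 − 0.000190 = 5.210103
step 4→5:
  ẍ = (ẋ'−ẋ)/dt = (0.291356646−0.244553493)/0.026131 = 1.791097
  θ̈ = (θ̇'−θ̇)/dt = (-0.113204194−-0.162932956)/0.026131 = 1.903056
  sinθ=0.281856, cosθ=0.959457
  F = (M+m)·ẍ + m·l·cosθ·θ̈ − m·l·sinθ·θ̇² = 2.210441 + 0.130444 − 0.000535 = 2.340351
step 5→6:
  ẍ = (ẋ'−ẋ)/dt = (0.065455756−0.291356646)/0.026131 = -8.644939
  θ̈ = (θ̇'−θ̇)/dt = (0.410900882−-0.113204194)/0.026131 = 20.056832
  sinθ=0.277769, cosθ=0.960648
  F = (M+m)·ẍ + m·l·cosθ·θ̈ − m·l·sinθ·θ̇² = -10.668952 + 1.376497 − 0.000254 = -9.292709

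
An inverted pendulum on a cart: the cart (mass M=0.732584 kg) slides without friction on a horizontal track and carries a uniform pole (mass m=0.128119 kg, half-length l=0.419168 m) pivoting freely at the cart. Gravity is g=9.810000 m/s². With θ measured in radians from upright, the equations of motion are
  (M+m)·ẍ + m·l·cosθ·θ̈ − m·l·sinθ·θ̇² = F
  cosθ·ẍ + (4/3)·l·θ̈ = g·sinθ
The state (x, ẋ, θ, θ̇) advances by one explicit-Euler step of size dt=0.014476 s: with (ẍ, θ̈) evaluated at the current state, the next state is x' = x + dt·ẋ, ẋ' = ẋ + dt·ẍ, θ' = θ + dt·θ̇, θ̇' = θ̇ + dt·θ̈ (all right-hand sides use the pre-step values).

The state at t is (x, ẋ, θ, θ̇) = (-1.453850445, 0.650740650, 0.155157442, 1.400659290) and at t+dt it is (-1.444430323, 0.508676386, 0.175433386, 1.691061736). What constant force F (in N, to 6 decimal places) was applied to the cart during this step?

F = -7.398631 N

ẍ = (ẋ'−ẋ)/dt = (0.508676386−0.650740650)/0.014476 = -9.813779
θ̈ = (θ̇'−θ̇)/dt = (1.691061736−1.400659290)/0.014476 = 20.060959
sinθ=0.154536, cosθ=0.987987
F = (M+m)·ẍ + m·l·cosθ·θ̈ − m·l·sinθ·θ̇² = -8.446749 + 1.064400 − 0.016282 = -7.398631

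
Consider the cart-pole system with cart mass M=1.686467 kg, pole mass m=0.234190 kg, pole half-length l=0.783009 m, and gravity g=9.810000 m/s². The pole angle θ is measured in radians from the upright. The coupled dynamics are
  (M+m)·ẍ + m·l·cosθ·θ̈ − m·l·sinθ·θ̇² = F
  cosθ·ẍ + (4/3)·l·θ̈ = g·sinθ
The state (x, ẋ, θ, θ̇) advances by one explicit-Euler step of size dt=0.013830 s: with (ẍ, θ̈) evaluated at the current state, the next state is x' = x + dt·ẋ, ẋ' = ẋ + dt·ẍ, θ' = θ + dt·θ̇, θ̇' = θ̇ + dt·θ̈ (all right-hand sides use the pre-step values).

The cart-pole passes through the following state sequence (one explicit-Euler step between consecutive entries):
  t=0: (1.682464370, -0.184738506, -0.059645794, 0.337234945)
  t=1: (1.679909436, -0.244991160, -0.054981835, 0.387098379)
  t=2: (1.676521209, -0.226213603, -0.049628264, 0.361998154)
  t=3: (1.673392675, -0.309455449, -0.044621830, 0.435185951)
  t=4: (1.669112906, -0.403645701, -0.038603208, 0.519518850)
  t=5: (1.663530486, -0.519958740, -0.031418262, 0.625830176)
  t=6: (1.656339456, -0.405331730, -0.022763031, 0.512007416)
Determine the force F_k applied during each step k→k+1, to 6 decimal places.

F_0 = -7.706446 N
F_1 = 2.276962 N
F_2 = -10.589907 N
F_3 = -11.962167 N
F_4 = -14.742657 N
F_5 = 14.412774 N

step 0→1:
  ẍ = (ẋ'−ẋ)/dt = (-0.244991160−-0.184738506)/0.013830 = -4.356663
  θ̈ = (θ̇'−θ̇)/dt = (0.387098379−0.337234945)/0.013830 = 3.605454
  sinθ=-0.059610, cosθ=0.998222
  F = (M+m)·ẍ + m·l·cosθ·θ̈ − m·l·sinθ·θ̇² = -8.367656 + 0.659967 − -0.001243 = -7.706446
step 1→2:
  ẍ = (ẋ'−ẋ)/dt = (-0.226213603−-0.244991160)/0.013830 = 1.357741
  θ̈ = (θ̇'−θ̇)/dt = (0.361998154−0.387098379)/0.013830 = -1.814911
  sinθ=-0.054954, cosθ=0.998489
  F = (M+m)·ẍ + m·l·cosθ·θ̈ − m·l·sinθ·θ̇² = 2.607755 + -0.332303 − -0.001510 = 2.276962
step 2→3:
  ẍ = (ẋ'−ẋ)/dt = (-0.309455449−-0.226213603)/0.013830 = -6.018933
  θ̈ = (θ̇'−θ̇)/dt = (0.435185951−0.361998154)/0.013830 = 5.291959
  sinθ=-0.049608, cosθ=0.998769
  F = (M+m)·ẍ + m·l·cosθ·θ̈ − m·l·sinθ·θ̇² = -11.560306 + 0.969207 − -0.001192 = -10.589907
step 3→4:
  ẍ = (ẋ'−ẋ)/dt = (-0.403645701−-0.309455449)/0.013830 = -6.810575
  θ̈ = (θ̇'−θ̇)/dt = (0.519518850−0.435185951)/0.013830 = 6.097824
  sinθ=-0.044607, cosθ=0.999005
  F = (M+m)·ẍ + m·l·cosθ·θ̈ − m·l·sinθ·θ̇² = -13.080779 + 1.117062 − -0.001549 = -11.962167
step 4→5:
  ẍ = (ẋ'−ẋ)/dt = (-0.519958740−-0.403645701)/0.013830 = -8.410198
  θ̈ = (θ̇'−θ̇)/dt = (0.625830176−0.519518850)/0.013830 = 7.687008
  sinθ=-0.038594, cosθ=0.999255
  F = (M+m)·ẍ + m·l·cosθ·θ̈ − m·l·sinθ·θ̇² = -16.153106 + 1.408539 − -0.001910 = -14.742657
step 5→6:
  ẍ = (ẋ'−ẋ)/dt = (-0.405331730−-0.519958740)/0.013830 = 8.288287
  θ̈ = (θ̇'−θ̇)/dt = (0.512007416−0.625830176)/0.013830 = -8.230134
  sinθ=-0.031413, cosθ=0.999506
  F = (M+m)·ẍ + m·l·cosθ·θ̈ − m·l·sinθ·θ̇² = 15.918957 + -1.508439 − -0.002256 = 14.412774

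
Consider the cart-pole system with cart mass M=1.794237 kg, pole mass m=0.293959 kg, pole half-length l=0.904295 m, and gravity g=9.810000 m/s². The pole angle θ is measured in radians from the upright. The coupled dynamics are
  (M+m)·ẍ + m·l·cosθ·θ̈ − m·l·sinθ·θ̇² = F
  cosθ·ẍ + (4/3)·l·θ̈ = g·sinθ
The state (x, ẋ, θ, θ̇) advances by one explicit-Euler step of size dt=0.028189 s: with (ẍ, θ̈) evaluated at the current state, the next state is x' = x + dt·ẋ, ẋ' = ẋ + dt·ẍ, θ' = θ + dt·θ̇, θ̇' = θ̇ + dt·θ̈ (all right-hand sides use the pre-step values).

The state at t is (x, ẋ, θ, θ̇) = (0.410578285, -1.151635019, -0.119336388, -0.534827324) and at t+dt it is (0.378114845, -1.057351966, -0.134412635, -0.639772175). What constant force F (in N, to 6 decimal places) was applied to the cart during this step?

ẍ = (ẋ'−ẋ)/dt = (-1.057351966−-1.151635019)/0.028189 = 3.344675
θ̈ = (θ̇'−θ̇)/dt = (-0.639772175−-0.534827324)/0.028189 = -3.722901
sinθ=-0.119053, cosθ=0.992888
F = (M+m)·ẍ + m·l·cosθ·θ̈ − m·l·sinθ·θ̇² = 6.984338 + -0.982604 − -0.009052 = 6.010786

F = 6.010786 N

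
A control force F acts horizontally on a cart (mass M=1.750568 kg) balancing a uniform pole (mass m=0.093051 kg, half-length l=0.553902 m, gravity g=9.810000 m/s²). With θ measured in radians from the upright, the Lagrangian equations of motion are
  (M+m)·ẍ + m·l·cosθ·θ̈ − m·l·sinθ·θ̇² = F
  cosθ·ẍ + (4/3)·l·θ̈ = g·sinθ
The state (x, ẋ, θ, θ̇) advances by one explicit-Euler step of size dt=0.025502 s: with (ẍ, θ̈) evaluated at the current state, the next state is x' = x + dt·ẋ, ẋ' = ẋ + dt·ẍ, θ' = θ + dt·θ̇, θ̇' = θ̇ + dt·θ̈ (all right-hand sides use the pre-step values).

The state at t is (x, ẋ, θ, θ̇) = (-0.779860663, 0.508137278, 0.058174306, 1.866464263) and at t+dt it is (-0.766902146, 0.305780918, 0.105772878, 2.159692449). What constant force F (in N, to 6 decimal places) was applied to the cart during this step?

F = -14.047781 N

ẍ = (ẋ'−ẋ)/dt = (0.305780918−0.508137278)/0.025502 = -7.934921
θ̈ = (θ̇'−θ̇)/dt = (2.159692449−1.866464263)/0.025502 = 11.498243
sinθ=0.058141, cosθ=0.998308
F = (M+m)·ẍ + m·l·cosθ·θ̈ − m·l·sinθ·θ̇² = -14.628971 + 0.591630 − 0.010439 = -14.047781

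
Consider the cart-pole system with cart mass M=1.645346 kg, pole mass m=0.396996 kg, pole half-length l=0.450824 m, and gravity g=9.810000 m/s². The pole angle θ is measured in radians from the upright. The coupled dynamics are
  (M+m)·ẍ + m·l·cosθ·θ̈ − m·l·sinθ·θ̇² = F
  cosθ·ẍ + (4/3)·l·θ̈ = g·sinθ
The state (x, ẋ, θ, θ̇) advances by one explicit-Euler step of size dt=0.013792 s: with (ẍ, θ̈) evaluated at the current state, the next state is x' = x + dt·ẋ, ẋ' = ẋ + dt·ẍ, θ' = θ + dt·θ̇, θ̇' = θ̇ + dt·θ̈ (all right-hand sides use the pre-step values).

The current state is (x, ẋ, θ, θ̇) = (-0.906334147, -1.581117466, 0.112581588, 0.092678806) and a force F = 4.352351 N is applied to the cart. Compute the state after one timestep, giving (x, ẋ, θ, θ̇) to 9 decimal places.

sinθ=0.112343917, cosθ=0.993669384
temp = (F + m·l·θ̇²·sinθ)/(M+m) = (4.352351 + 0.000172704)/2.042342 = 2.131143415
θ̈ = (g·sinθ − cosθ·temp)/(l·(4/3 − m·cos²θ/(M+m))) = -1.973596618
ẍ = temp − m·l·θ̈·cosθ/(M+m) = 2.302999531
Euler: x'=-0.906334147+0.013792·-1.581117466=-0.928140919, ẋ'=-1.581117466+0.013792·2.302999531=-1.549354496
       θ'=0.112581588+0.013792·0.092678806=0.113859814, θ̇'=0.092678806+0.013792·-1.973596618=0.065458961

(-0.928140919, -1.549354496, 0.113859814, 0.065458961)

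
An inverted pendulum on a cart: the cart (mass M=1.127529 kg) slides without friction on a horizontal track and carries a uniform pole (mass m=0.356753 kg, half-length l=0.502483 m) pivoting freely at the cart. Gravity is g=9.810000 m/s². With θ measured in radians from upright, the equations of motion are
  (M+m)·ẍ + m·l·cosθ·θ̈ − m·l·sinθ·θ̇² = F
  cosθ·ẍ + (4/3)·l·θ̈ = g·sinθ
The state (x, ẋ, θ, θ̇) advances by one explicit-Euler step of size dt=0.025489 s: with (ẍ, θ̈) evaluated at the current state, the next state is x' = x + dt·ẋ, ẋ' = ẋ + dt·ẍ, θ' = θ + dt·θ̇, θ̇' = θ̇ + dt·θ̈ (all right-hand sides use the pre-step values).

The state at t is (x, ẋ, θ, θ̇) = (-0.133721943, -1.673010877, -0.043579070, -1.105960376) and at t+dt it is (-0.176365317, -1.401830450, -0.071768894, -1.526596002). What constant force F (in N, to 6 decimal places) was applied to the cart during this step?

ẍ = (ẋ'−ẋ)/dt = (-1.401830450−-1.673010877)/0.025489 = 10.639116
θ̈ = (θ̇'−θ̇)/dt = (-1.526596002−-1.105960376)/0.025489 = -16.502634
sinθ=-0.043565, cosθ=0.999051
F = (M+m)·ẍ + m·l·cosθ·θ̈ − m·l·sinθ·θ̇² = 15.791448 + -2.955492 − -0.009552 = 12.845509

F = 12.845509 N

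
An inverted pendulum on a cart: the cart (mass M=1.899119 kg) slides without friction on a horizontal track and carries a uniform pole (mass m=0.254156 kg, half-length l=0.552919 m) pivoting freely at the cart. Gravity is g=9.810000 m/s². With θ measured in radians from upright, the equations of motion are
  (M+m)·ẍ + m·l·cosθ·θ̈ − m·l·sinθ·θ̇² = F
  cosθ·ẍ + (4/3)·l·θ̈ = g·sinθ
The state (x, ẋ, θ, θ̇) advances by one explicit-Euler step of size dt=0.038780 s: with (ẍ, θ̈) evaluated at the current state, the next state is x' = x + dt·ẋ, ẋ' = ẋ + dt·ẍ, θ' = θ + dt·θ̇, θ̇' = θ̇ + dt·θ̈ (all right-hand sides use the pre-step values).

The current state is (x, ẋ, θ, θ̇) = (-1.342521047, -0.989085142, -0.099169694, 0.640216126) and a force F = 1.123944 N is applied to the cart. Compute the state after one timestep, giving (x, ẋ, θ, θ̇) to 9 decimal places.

sinθ=-0.099007224, cosθ=0.995086715
temp = (F + m·l·θ̇²·sinθ)/(M+m) = (1.123944 + -0.005702719)/2.153275 = 0.519321165
θ̈ = (g·sinθ − cosθ·temp)/(l·(4/3 − m·cos²θ/(M+m))) = -2.212346645
ẍ = temp − m·l·θ̈·cosθ/(M+m) = 0.662994603
Euler: x'=-1.342521047+0.038780·-0.989085142=-1.380877769, ẋ'=-0.989085142+0.038780·0.662994603=-0.963374211
       θ'=-0.099169694+0.038780·0.640216126=-0.074342113, θ̇'=0.640216126+0.038780·-2.212346645=0.554421323

(-1.380877769, -0.963374211, -0.074342113, 0.554421323)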